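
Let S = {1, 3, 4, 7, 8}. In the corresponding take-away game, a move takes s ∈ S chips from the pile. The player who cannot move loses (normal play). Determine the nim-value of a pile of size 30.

4

n :  0  1  2  3  4  5  6  7  8  9 10 11 12 13 14 15 16 17 18 19 20 21 22 23 24 25 26 27 28 29 30
G :  0  1  0  1  2  3  2  3  4  5  4  0  1  0  1  2  3  2  3  4  5  4  0  1  0  1  2  3  2  3  4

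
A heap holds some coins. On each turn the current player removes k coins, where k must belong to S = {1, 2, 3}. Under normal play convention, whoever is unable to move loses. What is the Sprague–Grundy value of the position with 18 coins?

G(0) = 0
G(1) = mex{0} = 1
G(2) = mex{1,0} = 2
G(3) = mex{2,1,0} = 3
G(4) = mex{3,2,1} = 0
G(5) = mex{0,3,2} = 1
G(6) = mex{1,0,3} = 2
G(7) = mex{2,1,0} = 3
G(8) = mex{3,2,1} = 0
G(9) = mex{0,3,2} = 1
G(10) = mex{1,0,3} = 2
G(11) = mex{2,1,0} = 3
G(12) = mex{3,2,1} = 0
G(13) = mex{0,3,2} = 1
G(14) = mex{1,0,3} = 2
G(15) = mex{2,1,0} = 3
G(16) = mex{3,2,1} = 0
G(17) = mex{0,3,2} = 1
G(18) = mex{1,0,3} = 2

2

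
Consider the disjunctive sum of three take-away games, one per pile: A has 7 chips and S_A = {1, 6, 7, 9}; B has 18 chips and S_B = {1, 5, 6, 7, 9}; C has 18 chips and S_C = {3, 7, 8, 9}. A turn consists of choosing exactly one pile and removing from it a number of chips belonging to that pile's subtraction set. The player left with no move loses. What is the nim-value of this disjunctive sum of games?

Pile A, S = {1, 6, 7, 9}:
n : 0 1 2 3 4 5 6 7
G : 0 1 0 1 0 1 2 3
G_A(7) = 3.
Pile B, S = {1, 5, 6, 7, 9}:
n :  0  1  2  3  4  5  6  7  8  9 10 11 12 13 14 15 16 17 18
G :  0  1  0  1  0  1  2  3  2  3  2  3  0  1  0  1  0  1  2
G_B(18) = 2.
Pile C, S = {3, 7, 8, 9}:
G(0) = 0
G(1) = mex{} = 0
G(2) = mex{} = 0
G(3) = mex{0} = 1
G(4) = mex{0} = 1
G(5) = mex{0} = 1
G(6) = mex{1} = 0
G(7) = mex{1,0} = 2
G(8) = mex{1,0,0} = 2
G(9) = mex{0,0,0,0} = 1
G(10) = mex{2,1,0,0} = 3
G(11) = mex{2,1,1,0} = 3
G(12) = mex{1,1,1,1} = 0
G(13) = mex{3,0,1,1} = 2
G(14) = mex{3,2,0,1} = 4
G(15) = mex{0,2,2,0} = 1
G(16) = mex{2,1,2,2} = 0
G(17) = mex{4,3,1,2} = 0
G(18) = mex{1,3,3,1} = 0
G_C(18) = 0.
Combined Grundy value = 3 ⊕ 2 ⊕ 0 = 1.

1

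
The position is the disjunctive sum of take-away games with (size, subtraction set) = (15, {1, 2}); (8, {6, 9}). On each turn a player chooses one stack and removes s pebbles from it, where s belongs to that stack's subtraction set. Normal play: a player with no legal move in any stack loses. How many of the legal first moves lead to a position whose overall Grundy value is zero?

Stack A, S = {1, 2}:
G(0) = 0
G(1) = mex{0} = 1
G(2) = mex{1,0} = 2
G(3) = mex{2,1} = 0
G(4) = mex{0,2} = 1
G(5) = mex{1,0} = 2
G(6) = mex{2,1} = 0
G(7) = mex{0,2} = 1
G(8) = mex{1,0} = 2
G(9) = mex{2,1} = 0
G(10) = mex{0,2} = 1
G(11) = mex{1,0} = 2
G(12) = mex{2,1} = 0
G(13) = mex{0,2} = 1
G(14) = mex{1,0} = 2
G(15) = mex{2,1} = 0
G_A(15) = 0.
Stack B, S = {6, 9}:
n : 0 1 2 3 4 5 6 7 8
G : 0 0 0 0 0 0 1 1 1
G_B(8) = 1.
Combined Grundy value = 0 ⊕ 1 = 1.
A winning move leaves total XOR = 0, i.e. changes one component's Grundy value g to g ⊕ X where X is the current total.
Stack A: need g' = 0⊕1 = 1. Options: 15−1→G=2, 15−2→G=1. Hits: 1.
Stack B: need g' = 1⊕1 = 0. Options: 8−6→G=0. Hits: 1.

2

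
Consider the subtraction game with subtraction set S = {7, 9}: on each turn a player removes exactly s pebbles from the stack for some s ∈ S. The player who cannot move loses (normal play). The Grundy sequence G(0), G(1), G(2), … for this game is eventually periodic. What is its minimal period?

16

G(0) = 0
G(1) = mex{} = 0
G(2) = mex{} = 0
G(3) = mex{} = 0
G(4) = mex{} = 0
G(5) = mex{} = 0
G(6) = mex{} = 0
G(7) = mex{0} = 1
G(8) = mex{0} = 1
G(9) = mex{0,0} = 1
G(10) = mex{0,0} = 1
G(11) = mex{0,0} = 1
G(12) = mex{0,0} = 1
G(13) = mex{0,0} = 1
G(14) = mex{1,0} = 2
G(15) = mex{1,0} = 2
G(16) = mex{1,1} = 0
G(17) = mex{1,1} = 0
G(18) = mex{1,1} = 0
G(19) = mex{1,1} = 0
G(20) = mex{1,1} = 0
G(21) = mex{2,1} = 0
G(22) = mex{2,1} = 0
G(23) = mex{0,2} = 1
G(24) = mex{0,2} = 1
G(25) = mex{0,0} = 1
G(26) = mex{0,0} = 1
G(27) = mex{0,0} = 1
G(28) = mex{0,0} = 1
G(29) = mex{0,0} = 1
G(30) = mex{1,0} = 2
G(31) = mex{1,0} = 2
G(32) = mex{1,1} = 0
G(33) = mex{1,1} = 0
G(n+16) = G(n) holds for n = 0,…,8 (a full window of length max(S) = 9), so the sequence is purely periodic with period 16.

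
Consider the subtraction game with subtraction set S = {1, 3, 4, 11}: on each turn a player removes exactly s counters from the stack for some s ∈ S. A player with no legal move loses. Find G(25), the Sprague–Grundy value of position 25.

G(0) = 0
G(1) = mex{0} = 1
G(2) = mex{1} = 0
G(3) = mex{0,0} = 1
G(4) = mex{1,1,0} = 2
G(5) = mex{2,0,1} = 3
G(6) = mex{3,1,0} = 2
G(7) = mex{2,2,1} = 0
G(8) = mex{0,3,2} = 1
G(9) = mex{1,2,3} = 0
G(10) = mex{0,0,2} = 1
G(11) = mex{1,1,0,0} = 2
G(12) = mex{2,0,1,1} = 3
G(13) = mex{3,1,0,0} = 2
G(14) = mex{2,2,1,1} = 0
G(15) = mex{0,3,2,2} = 1
G(16) = mex{1,2,3,3} = 0
G(17) = mex{0,0,2,2} = 1
G(18) = mex{1,1,0,0} = 2
G(19) = mex{2,0,1,1} = 3
G(20) = mex{3,1,0,0} = 2
G(21) = mex{2,2,1,1} = 0
G(22) = mex{0,3,2,2} = 1
G(23) = mex{1,2,3,3} = 0
G(24) = mex{0,0,2,2} = 1
G(25) = mex{1,1,0,0} = 2

2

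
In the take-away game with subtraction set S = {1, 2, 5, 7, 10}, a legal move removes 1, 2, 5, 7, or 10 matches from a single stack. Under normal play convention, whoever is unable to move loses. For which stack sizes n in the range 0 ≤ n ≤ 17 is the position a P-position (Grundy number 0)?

0, 3, 6, 9, 12, 15

n :  0  1  2  3  4  5  6  7  8  9 10 11 12 13 14 15 16 17
G :  0  1  2  0  1  2  0  1  2  0  1  2  0  1  2  0  1  2
P-positions are exactly the n with G(n) = 0.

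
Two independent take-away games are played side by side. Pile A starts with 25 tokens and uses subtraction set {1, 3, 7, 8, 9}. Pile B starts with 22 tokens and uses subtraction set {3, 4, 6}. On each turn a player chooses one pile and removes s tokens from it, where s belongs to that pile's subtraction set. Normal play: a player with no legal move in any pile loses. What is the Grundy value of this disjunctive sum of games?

2

Pile A, S = {1, 3, 7, 8, 9}:
n :  0  1  2  3  4  5  6  7  8  9 10 11 12 13 14 15 16 17 18 19 20 21 22 23 24 25
G :  0  1  0  1  0  1  0  1  2  3  2  3  2  3  2  3  0  1  0  1  0  1  0  1  2  3
G_A(25) = 3.
Pile B, S = {3, 4, 6}:
G(0) = 0
G(1) = mex{} = 0
G(2) = mex{} = 0
G(3) = mex{0} = 1
G(4) = mex{0,0} = 1
G(5) = mex{0,0} = 1
G(6) = mex{1,0,0} = 2
G(7) = mex{1,1,0} = 2
G(8) = mex{1,1,0} = 2
G(9) = mex{2,1,1} = 0
G(10) = mex{2,2,1} = 0
G(11) = mex{2,2,1} = 0
G(12) = mex{0,2,2} = 1
G(13) = mex{0,0,2} = 1
G(14) = mex{0,0,2} = 1
G(15) = mex{1,0,0} = 2
G(16) = mex{1,1,0} = 2
G(17) = mex{1,1,0} = 2
G(18) = mex{2,1,1} = 0
G(19) = mex{2,2,1} = 0
G(20) = mex{2,2,1} = 0
G(21) = mex{0,2,2} = 1
G(22) = mex{0,0,2} = 1
G_B(22) = 1.
Combined Grundy value = 3 ⊕ 1 = 2.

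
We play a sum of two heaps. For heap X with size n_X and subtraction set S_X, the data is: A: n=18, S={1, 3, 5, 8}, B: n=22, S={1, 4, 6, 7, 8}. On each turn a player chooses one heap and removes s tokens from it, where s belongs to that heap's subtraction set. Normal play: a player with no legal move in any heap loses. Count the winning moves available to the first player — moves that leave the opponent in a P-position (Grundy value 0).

1

Heap A, S = {1, 3, 5, 8}:
G(0) = 0
G(1) = mex{0} = 1
G(2) = mex{1} = 0
G(3) = mex{0,0} = 1
G(4) = mex{1,1} = 0
G(5) = mex{0,0,0} = 1
G(6) = mex{1,1,1} = 0
G(7) = mex{0,0,0} = 1
G(8) = mex{1,1,1,0} = 2
G(9) = mex{2,0,0,1} = 3
G(10) = mex{3,1,1,0} = 2
G(11) = mex{2,2,0,1} = 3
G(12) = mex{3,3,1,0} = 2
G(13) = mex{2,2,2,1} = 0
G(14) = mex{0,3,3,0} = 1
G(15) = mex{1,2,2,1} = 0
G(16) = mex{0,0,3,2} = 1
G(17) = mex{1,1,2,3} = 0
G(18) = mex{0,0,0,2} = 1
G_A(18) = 1.
Heap B, S = {1, 4, 6, 7, 8}:
n :  0  1  2  3  4  5  6  7  8  9 10 11 12 13 14 15 16 17 18 19 20 21 22
G :  0  1  0  1  2  0  1  2  3  2  3  4  5  3  0  1  0  1  2  0  1  2  3
G_B(22) = 3.
Combined Grundy value = 1 ⊕ 3 = 2.
A winning move leaves total XOR = 0, i.e. changes one component's Grundy value g to g ⊕ X where X is the current total.
Heap A: need g' = 1⊕2 = 3. Options: 18−1→G=0, 18−3→G=0, 18−5→G=0, 18−8→G=2. Hits: 0.
Heap B: need g' = 3⊕2 = 1. Options: 22−1→G=2, 22−4→G=2, 22−6→G=0, 22−7→G=1, 22−8→G=0. Hits: 1.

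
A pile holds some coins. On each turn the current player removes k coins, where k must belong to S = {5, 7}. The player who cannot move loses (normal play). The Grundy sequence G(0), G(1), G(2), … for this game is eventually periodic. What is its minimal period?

12

G(0) = 0
G(1) = mex{} = 0
G(2) = mex{} = 0
G(3) = mex{} = 0
G(4) = mex{} = 0
G(5) = mex{0} = 1
G(6) = mex{0} = 1
G(7) = mex{0,0} = 1
G(8) = mex{0,0} = 1
G(9) = mex{0,0} = 1
G(10) = mex{1,0} = 2
G(11) = mex{1,0} = 2
G(12) = mex{1,1} = 0
G(13) = mex{1,1} = 0
G(14) = mex{1,1} = 0
G(15) = mex{2,1} = 0
G(16) = mex{2,1} = 0
G(17) = mex{0,2} = 1
G(18) = mex{0,2} = 1
G(19) = mex{0,0} = 1
G(20) = mex{0,0} = 1
G(21) = mex{0,0} = 1
G(22) = mex{1,0} = 2
G(23) = mex{1,0} = 2
G(24) = mex{1,1} = 0
G(25) = mex{1,1} = 0
G(n+12) = G(n) holds for n = 0,…,6 (a full window of length max(S) = 7), so the sequence is purely periodic with period 12.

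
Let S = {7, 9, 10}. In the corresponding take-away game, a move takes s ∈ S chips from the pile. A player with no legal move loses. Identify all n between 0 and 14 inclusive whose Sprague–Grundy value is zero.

n :  0  1  2  3  4  5  6  7  8  9 10 11 12 13 14
G :  0  0  0  0  0  0  0  1  1  1  1  1  1  1  2
P-positions are exactly the n with G(n) = 0.

0, 1, 2, 3, 4, 5, 6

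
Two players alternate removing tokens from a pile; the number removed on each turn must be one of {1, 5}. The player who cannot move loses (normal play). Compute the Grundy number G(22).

G(0) = 0
G(1) = mex{0} = 1
G(2) = mex{1} = 0
G(3) = mex{0} = 1
G(4) = mex{1} = 0
G(5) = mex{0,0} = 1
G(6) = mex{1,1} = 0
G(7) = mex{0,0} = 1
G(8) = mex{1,1} = 0
G(9) = mex{0,0} = 1
G(10) = mex{1,1} = 0
G(11) = mex{0,0} = 1
G(12) = mex{1,1} = 0
G(13) = mex{0,0} = 1
G(14) = mex{1,1} = 0
G(15) = mex{0,0} = 1
G(16) = mex{1,1} = 0
G(17) = mex{0,0} = 1
G(18) = mex{1,1} = 0
G(19) = mex{0,0} = 1
G(20) = mex{1,1} = 0
G(21) = mex{0,0} = 1
G(22) = mex{1,1} = 0

0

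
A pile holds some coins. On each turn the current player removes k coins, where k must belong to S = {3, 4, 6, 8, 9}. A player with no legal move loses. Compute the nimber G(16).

G(0) = 0
G(1) = mex{} = 0
G(2) = mex{} = 0
G(3) = mex{0} = 1
G(4) = mex{0,0} = 1
G(5) = mex{0,0} = 1
G(6) = mex{1,0,0} = 2
G(7) = mex{1,1,0} = 2
G(8) = mex{1,1,0,0} = 2
G(9) = mex{2,1,1,0,0} = 3
G(10) = mex{2,2,1,0,0} = 3
G(11) = mex{2,2,1,1,0} = 3
G(12) = mex{3,2,2,1,1} = 0
G(13) = mex{3,3,2,1,1} = 0
G(14) = mex{3,3,2,2,1} = 0
G(15) = mex{0,3,3,2,2} = 1
G(16) = mex{0,0,3,2,2} = 1

1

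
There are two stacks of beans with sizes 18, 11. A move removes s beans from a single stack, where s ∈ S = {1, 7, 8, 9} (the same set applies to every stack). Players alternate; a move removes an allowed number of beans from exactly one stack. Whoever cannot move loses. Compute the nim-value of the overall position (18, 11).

All stacks use S = {1, 7, 8, 9}:
G(0) = 0
G(1) = mex{0} = 1
G(2) = mex{1} = 0
G(3) = mex{0} = 1
G(4) = mex{1} = 0
G(5) = mex{0} = 1
G(6) = mex{1} = 0
G(7) = mex{0,0} = 1
G(8) = mex{1,1,0} = 2
G(9) = mex{2,0,1,0} = 3
G(10) = mex{3,1,0,1} = 2
G(11) = mex{2,0,1,0} = 3
G(12) = mex{3,1,0,1} = 2
G(13) = mex{2,0,1,0} = 3
G(14) = mex{3,1,0,1} = 2
G(15) = mex{2,2,1,0} = 3
G(16) = mex{3,3,2,1} = 0
G(17) = mex{0,2,3,2} = 1
G(18) = mex{1,3,2,3} = 0
Stack A: G(18) = 0.
Stack B: G(11) = 3.
Combined Grundy value = 0 ⊕ 3 = 3.

3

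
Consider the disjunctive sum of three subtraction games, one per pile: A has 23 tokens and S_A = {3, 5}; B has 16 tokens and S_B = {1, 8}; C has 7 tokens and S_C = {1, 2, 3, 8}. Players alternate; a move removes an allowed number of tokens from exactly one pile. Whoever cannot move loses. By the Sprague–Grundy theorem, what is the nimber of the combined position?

Pile A, S = {3, 5}:
G(0) = 0
G(1) = mex{} = 0
G(2) = mex{} = 0
G(3) = mex{0} = 1
G(4) = mex{0} = 1
G(5) = mex{0,0} = 1
G(6) = mex{1,0} = 2
G(7) = mex{1,0} = 2
G(8) = mex{1,1} = 0
G(9) = mex{2,1} = 0
G(10) = mex{2,1} = 0
G(11) = mex{0,2} = 1
G(12) = mex{0,2} = 1
G(13) = mex{0,0} = 1
G(14) = mex{1,0} = 2
G(15) = mex{1,0} = 2
G(16) = mex{1,1} = 0
G(17) = mex{2,1} = 0
G(18) = mex{2,1} = 0
G(19) = mex{0,2} = 1
G(20) = mex{0,2} = 1
G(21) = mex{0,0} = 1
G(22) = mex{1,0} = 2
G(23) = mex{1,0} = 2
G_A(23) = 2.
Pile B, S = {1, 8}:
n :  0  1  2  3  4  5  6  7  8  9 10 11 12 13 14 15 16
G :  0  1  0  1  0  1  0  1  2  0  1  0  1  0  1  0  1
G_B(16) = 1.
Pile C, S = {1, 2, 3, 8}:
G(0) = 0
G(1) = mex{0} = 1
G(2) = mex{1,0} = 2
G(3) = mex{2,1,0} = 3
G(4) = mex{3,2,1} = 0
G(5) = mex{0,3,2} = 1
G(6) = mex{1,0,3} = 2
G(7) = mex{2,1,0} = 3
G_C(7) = 3.
Combined Grundy value = 2 ⊕ 1 ⊕ 3 = 0.

0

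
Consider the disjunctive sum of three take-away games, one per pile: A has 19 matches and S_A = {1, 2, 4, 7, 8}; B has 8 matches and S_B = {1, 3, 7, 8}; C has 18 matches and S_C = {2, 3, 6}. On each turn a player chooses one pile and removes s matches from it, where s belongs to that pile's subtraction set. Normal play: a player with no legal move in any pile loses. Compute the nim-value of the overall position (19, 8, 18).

3

Pile A, S = {1, 2, 4, 7, 8}:
n :  0  1  2  3  4  5  6  7  8  9 10 11 12 13 14 15 16 17 18 19
G :  0  1  2  0  1  2  0  1  2  0  1  2  0  1  2  0  1  2  0  1
G_A(19) = 1.
Pile B, S = {1, 3, 7, 8}:
G(0) = 0
G(1) = mex{0} = 1
G(2) = mex{1} = 0
G(3) = mex{0,0} = 1
G(4) = mex{1,1} = 0
G(5) = mex{0,0} = 1
G(6) = mex{1,1} = 0
G(7) = mex{0,0,0} = 1
G(8) = mex{1,1,1,0} = 2
G_B(8) = 2.
Pile C, S = {2, 3, 6}:
G(0) = 0
G(1) = mex{} = 0
G(2) = mex{0} = 1
G(3) = mex{0,0} = 1
G(4) = mex{1,0} = 2
G(5) = mex{1,1} = 0
G(6) = mex{2,1,0} = 3
G(7) = mex{0,2,0} = 1
G(8) = mex{3,0,1} = 2
G(9) = mex{1,3,1} = 0
G(10) = mex{2,1,2} = 0
G(11) = mex{0,2,0} = 1
G(12) = mex{0,0,3} = 1
G(13) = mex{1,0,1} = 2
G(14) = mex{1,1,2} = 0
G(15) = mex{2,1,0} = 3
G(16) = mex{0,2,0} = 1
G(17) = mex{3,0,1} = 2
G(18) = mex{1,3,1} = 0
G_C(18) = 0.
Combined Grundy value = 1 ⊕ 2 ⊕ 0 = 3.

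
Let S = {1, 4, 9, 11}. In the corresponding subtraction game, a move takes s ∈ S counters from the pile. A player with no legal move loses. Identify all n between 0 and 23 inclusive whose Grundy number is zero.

0, 2, 5, 7, 10, 12, 15, 17, 20, 22

G(0) = 0
G(1) = mex{0} = 1
G(2) = mex{1} = 0
G(3) = mex{0} = 1
G(4) = mex{1,0} = 2
G(5) = mex{2,1} = 0
G(6) = mex{0,0} = 1
G(7) = mex{1,1} = 0
G(8) = mex{0,2} = 1
G(9) = mex{1,0,0} = 2
G(10) = mex{2,1,1} = 0
G(11) = mex{0,0,0,0} = 1
G(12) = mex{1,1,1,1} = 0
G(13) = mex{0,2,2,0} = 1
G(14) = mex{1,0,0,1} = 2
G(15) = mex{2,1,1,2} = 0
G(16) = mex{0,0,0,0} = 1
G(17) = mex{1,1,1,1} = 0
G(18) = mex{0,2,2,0} = 1
G(19) = mex{1,0,0,1} = 2
G(20) = mex{2,1,1,2} = 0
G(21) = mex{0,0,0,0} = 1
G(22) = mex{1,1,1,1} = 0
G(23) = mex{0,2,2,0} = 1
P-positions are exactly the n with G(n) = 0.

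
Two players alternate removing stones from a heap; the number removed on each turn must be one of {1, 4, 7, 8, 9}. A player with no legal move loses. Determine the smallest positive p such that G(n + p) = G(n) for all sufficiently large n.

15

n :  0  1  2  3  4  5  6  7  8  9 10 11 12 13 14 15 16 17 18 19 20 21 22 23 24 25 26 27 28 29 30 31
G :  0  1  0  1  2  0  1  2  3  2  3  4  5  3  4  0  1  0  1  2  0  1  2  3  2  3  4  5  3  4  0  1
G(n+15) = G(n) holds for n = 0,…,8 (a full window of length max(S) = 9), so the sequence is purely periodic with period 15.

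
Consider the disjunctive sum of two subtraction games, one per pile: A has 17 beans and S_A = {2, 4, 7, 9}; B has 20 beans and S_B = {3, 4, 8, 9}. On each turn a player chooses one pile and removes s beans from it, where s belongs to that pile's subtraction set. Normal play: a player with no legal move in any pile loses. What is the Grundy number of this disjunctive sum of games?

Pile A, S = {2, 4, 7, 9}:
n :  0  1  2  3  4  5  6  7  8  9 10 11 12 13 14 15 16 17
G :  0  0  1  1  2  2  0  3  1  4  2  0  0  1  1  2  2  0
G_A(17) = 0.
Pile B, S = {3, 4, 8, 9}:
n :  0  1  2  3  4  5  6  7  8  9 10 11 12 13 14 15 16 17 18 19 20
G :  0  0  0  1  1  1  2  0  2  3  1  3  0  0  0  1  1  1  2  0  2
G_B(20) = 2.
Combined Grundy value = 0 ⊕ 2 = 2.

2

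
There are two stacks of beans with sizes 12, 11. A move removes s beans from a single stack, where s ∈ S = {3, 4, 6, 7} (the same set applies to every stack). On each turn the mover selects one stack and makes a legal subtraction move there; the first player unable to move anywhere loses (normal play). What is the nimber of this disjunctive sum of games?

0

All stacks use S = {3, 4, 6, 7}:
n :  0  1  2  3  4  5  6  7  8  9 10 11 12
G :  0  0  0  1  1  1  2  2  2  3  0  0  0
Stack A: G(12) = 0.
Stack B: G(11) = 0.
Combined Grundy value = 0 ⊕ 0 = 0.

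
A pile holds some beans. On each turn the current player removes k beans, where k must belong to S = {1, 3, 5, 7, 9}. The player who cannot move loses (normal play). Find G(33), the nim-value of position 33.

G(0) = 0
G(1) = mex{0} = 1
G(2) = mex{1} = 0
G(3) = mex{0,0} = 1
G(4) = mex{1,1} = 0
G(5) = mex{0,0,0} = 1
G(6) = mex{1,1,1} = 0
G(7) = mex{0,0,0,0} = 1
G(8) = mex{1,1,1,1} = 0
G(9) = mex{0,0,0,0,0} = 1
G(10) = mex{1,1,1,1,1} = 0
G(11) = mex{0,0,0,0,0} = 1
G(12) = mex{1,1,1,1,1} = 0
G(13) = mex{0,0,0,0,0} = 1
G(14) = mex{1,1,1,1,1} = 0
G(15) = mex{0,0,0,0,0} = 1
G(16) = mex{1,1,1,1,1} = 0
G(17) = mex{0,0,0,0,0} = 1
G(18) = mex{1,1,1,1,1} = 0
G(19) = mex{0,0,0,0,0} = 1
G(20) = mex{1,1,1,1,1} = 0
G(21) = mex{0,0,0,0,0} = 1
G(22) = mex{1,1,1,1,1} = 0
G(23) = mex{0,0,0,0,0} = 1
G(24) = mex{1,1,1,1,1} = 0
G(25) = mex{0,0,0,0,0} = 1
G(26) = mex{1,1,1,1,1} = 0
G(27) = mex{0,0,0,0,0} = 1
G(28) = mex{1,1,1,1,1} = 0
G(29) = mex{0,0,0,0,0} = 1
G(30) = mex{1,1,1,1,1} = 0
G(31) = mex{0,0,0,0,0} = 1
G(32) = mex{1,1,1,1,1} = 0
G(33) = mex{0,0,0,0,0} = 1

1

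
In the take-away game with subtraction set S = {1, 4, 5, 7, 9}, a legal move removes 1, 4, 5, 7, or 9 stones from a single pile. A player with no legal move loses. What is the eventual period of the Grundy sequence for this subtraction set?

G(0) = 0
G(1) = mex{0} = 1
G(2) = mex{1} = 0
G(3) = mex{0} = 1
G(4) = mex{1,0} = 2
G(5) = mex{2,1,0} = 3
G(6) = mex{3,0,1} = 2
G(7) = mex{2,1,0,0} = 3
G(8) = mex{3,2,1,1} = 0
G(9) = mex{0,3,2,0,0} = 1
G(10) = mex{1,2,3,1,1} = 0
G(11) = mex{0,3,2,2,0} = 1
G(12) = mex{1,0,3,3,1} = 2
G(13) = mex{2,1,0,2,2} = 3
G(14) = mex{3,0,1,3,3} = 2
G(15) = mex{2,1,0,0,2} = 3
G(16) = mex{3,2,1,1,3} = 0
G(17) = mex{0,3,2,0,0} = 1
G(18) = mex{1,2,3,1,1} = 0
G(n+8) = G(n) holds for n = 0,…,8 (a full window of length max(S) = 9), so the sequence is purely periodic with period 8.

8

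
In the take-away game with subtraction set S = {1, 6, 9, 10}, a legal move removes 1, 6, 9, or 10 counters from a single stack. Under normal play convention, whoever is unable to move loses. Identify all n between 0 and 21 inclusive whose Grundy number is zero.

0, 2, 4, 7, 15, 18, 20

G(0) = 0
G(1) = mex{0} = 1
G(2) = mex{1} = 0
G(3) = mex{0} = 1
G(4) = mex{1} = 0
G(5) = mex{0} = 1
G(6) = mex{1,0} = 2
G(7) = mex{2,1} = 0
G(8) = mex{0,0} = 1
G(9) = mex{1,1,0} = 2
G(10) = mex{2,0,1,0} = 3
G(11) = mex{3,1,0,1} = 2
G(12) = mex{2,2,1,0} = 3
G(13) = mex{3,0,0,1} = 2
G(14) = mex{2,1,1,0} = 3
G(15) = mex{3,2,2,1} = 0
G(16) = mex{0,3,0,2} = 1
G(17) = mex{1,2,1,0} = 3
G(18) = mex{3,3,2,1} = 0
G(19) = mex{0,2,3,2} = 1
G(20) = mex{1,3,2,3} = 0
G(21) = mex{0,0,3,2} = 1
P-positions are exactly the n with G(n) = 0.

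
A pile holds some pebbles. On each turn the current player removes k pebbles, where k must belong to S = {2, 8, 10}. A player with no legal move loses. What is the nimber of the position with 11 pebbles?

3

n :  0  1  2  3  4  5  6  7  8  9 10 11
G :  0  0  1  1  0  0  1  1  2  2  3  3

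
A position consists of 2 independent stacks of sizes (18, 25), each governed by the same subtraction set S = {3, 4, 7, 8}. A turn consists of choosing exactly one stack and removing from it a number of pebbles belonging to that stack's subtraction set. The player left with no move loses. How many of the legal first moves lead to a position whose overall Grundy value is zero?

All stacks use S = {3, 4, 7, 8}:
n :  0  1  2  3  4  5  6  7  8  9 10 11 12 13 14 15 16 17 18 19 20 21 22 23 24 25
G :  0  0  0  1  1  1  2  2  2  3  3  0  0  0  1  1  1  2  2  2  3  3  0  0  0  1
Stack A: G(18) = 2.
Stack B: G(25) = 1.
Combined Grundy value = 2 ⊕ 1 = 3.
A winning move leaves total XOR = 0, i.e. changes one component's Grundy value g to g ⊕ X where X is the current total.
Stack A: need g' = 2⊕3 = 1. Options: 18−3→G=1, 18−4→G=1, 18−7→G=0, 18−8→G=3. Hits: 2.
Stack B: need g' = 1⊕3 = 2. Options: 25−3→G=0, 25−4→G=3, 25−7→G=2, 25−8→G=2. Hits: 2.

4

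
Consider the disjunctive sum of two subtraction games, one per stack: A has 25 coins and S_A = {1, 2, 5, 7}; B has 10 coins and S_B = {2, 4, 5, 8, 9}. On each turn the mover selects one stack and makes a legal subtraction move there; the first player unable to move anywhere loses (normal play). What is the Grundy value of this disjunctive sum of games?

4

Stack A, S = {1, 2, 5, 7}:
n :  0  1  2  3  4  5  6  7  8  9 10 11 12 13 14 15 16 17 18 19 20 21 22 23 24 25
G :  0  1  2  0  1  2  0  1  2  0  1  2  0  1  2  0  1  2  0  1  2  0  1  2  0  1
G_A(25) = 1.
Stack B, S = {2, 4, 5, 8, 9}:
G(0) = 0
G(1) = mex{} = 0
G(2) = mex{0} = 1
G(3) = mex{0} = 1
G(4) = mex{1,0} = 2
G(5) = mex{1,0,0} = 2
G(6) = mex{2,1,0} = 3
G(7) = mex{2,1,1} = 0
G(8) = mex{3,2,1,0} = 4
G(9) = mex{0,2,2,0,0} = 1
G(10) = mex{4,3,2,1,0} = 5
G_B(10) = 5.
Combined Grundy value = 1 ⊕ 5 = 4.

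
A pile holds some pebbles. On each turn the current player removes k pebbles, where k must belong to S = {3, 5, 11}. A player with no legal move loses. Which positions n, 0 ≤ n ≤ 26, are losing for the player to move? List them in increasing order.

0, 1, 2, 8, 9, 10, 16, 17, 18, 24, 25, 26

n :  0  1  2  3  4  5  6  7  8  9 10 11 12 13 14 15 16 17 18 19 20 21 22 23 24 25 26
G :  0  0  0  1  1  1  2  2  0  0  0  1  1  1  2  2  0  0  0  1  1  1  2  2  0  0  0
P-positions are exactly the n with G(n) = 0.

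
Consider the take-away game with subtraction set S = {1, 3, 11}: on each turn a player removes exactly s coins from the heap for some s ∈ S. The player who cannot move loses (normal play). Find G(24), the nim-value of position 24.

n :  0  1  2  3  4  5  6  7  8  9 10 11 12 13 14 15 16 17 18 19 20 21 22 23 24
G :  0  1  0  1  0  1  0  1  0  1  0  1  0  1  0  1  0  1  0  1  0  1  0  1  0

0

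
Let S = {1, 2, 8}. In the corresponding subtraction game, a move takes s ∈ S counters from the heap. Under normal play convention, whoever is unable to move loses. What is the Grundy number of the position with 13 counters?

G(0) = 0
G(1) = mex{0} = 1
G(2) = mex{1,0} = 2
G(3) = mex{2,1} = 0
G(4) = mex{0,2} = 1
G(5) = mex{1,0} = 2
G(6) = mex{2,1} = 0
G(7) = mex{0,2} = 1
G(8) = mex{1,0,0} = 2
G(9) = mex{2,1,1} = 0
G(10) = mex{0,2,2} = 1
G(11) = mex{1,0,0} = 2
G(12) = mex{2,1,1} = 0
G(13) = mex{0,2,2} = 1

1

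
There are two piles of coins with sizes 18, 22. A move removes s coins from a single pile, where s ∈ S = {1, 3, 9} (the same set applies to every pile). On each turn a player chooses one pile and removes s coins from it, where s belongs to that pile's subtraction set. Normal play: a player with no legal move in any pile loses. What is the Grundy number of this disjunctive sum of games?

All piles use S = {1, 3, 9}:
n :  0  1  2  3  4  5  6  7  8  9 10 11 12 13 14 15 16 17 18 19 20 21 22
G :  0  1  0  1  0  1  0  1  0  1  0  1  0  1  0  1  0  1  0  1  0  1  0
Pile A: G(18) = 0.
Pile B: G(22) = 0.
Combined Grundy value = 0 ⊕ 0 = 0.

0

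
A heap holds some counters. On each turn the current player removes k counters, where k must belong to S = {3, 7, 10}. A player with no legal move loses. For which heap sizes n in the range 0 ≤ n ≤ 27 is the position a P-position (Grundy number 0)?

0, 1, 2, 6, 14, 15, 19, 20

G(0) = 0
G(1) = mex{} = 0
G(2) = mex{} = 0
G(3) = mex{0} = 1
G(4) = mex{0} = 1
G(5) = mex{0} = 1
G(6) = mex{1} = 0
G(7) = mex{1,0} = 2
G(8) = mex{1,0} = 2
G(9) = mex{0,0} = 1
G(10) = mex{2,1,0} = 3
G(11) = mex{2,1,0} = 3
G(12) = mex{1,1,0} = 2
G(13) = mex{3,0,1} = 2
G(14) = mex{3,2,1} = 0
G(15) = mex{2,2,1} = 0
G(16) = mex{2,1,0} = 3
G(17) = mex{0,3,2} = 1
G(18) = mex{0,3,2} = 1
G(19) = mex{3,2,1} = 0
G(20) = mex{1,2,3} = 0
G(21) = mex{1,0,3} = 2
G(22) = mex{0,0,2} = 1
G(23) = mex{0,3,2} = 1
G(24) = mex{2,1,0} = 3
G(25) = mex{1,1,0} = 2
G(26) = mex{1,0,3} = 2
G(27) = mex{3,0,1} = 2
P-positions are exactly the n with G(n) = 0.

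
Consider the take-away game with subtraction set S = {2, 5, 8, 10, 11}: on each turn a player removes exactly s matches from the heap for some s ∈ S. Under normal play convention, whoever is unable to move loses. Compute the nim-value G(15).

1

G(0) = 0
G(1) = mex{} = 0
G(2) = mex{0} = 1
G(3) = mex{0} = 1
G(4) = mex{1} = 0
G(5) = mex{1,0} = 2
G(6) = mex{0,0} = 1
G(7) = mex{2,1} = 0
G(8) = mex{1,1,0} = 2
G(9) = mex{0,0,0} = 1
G(10) = mex{2,2,1,0} = 3
G(11) = mex{1,1,1,0,0} = 2
G(12) = mex{3,0,0,1,0} = 2
G(13) = mex{2,2,2,1,1} = 0
G(14) = mex{2,1,1,0,1} = 3
G(15) = mex{0,3,0,2,0} = 1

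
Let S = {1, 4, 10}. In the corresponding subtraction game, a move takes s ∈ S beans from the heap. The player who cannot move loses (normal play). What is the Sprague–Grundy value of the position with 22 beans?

n :  0  1  2  3  4  5  6  7  8  9 10 11 12 13 14 15 16 17 18 19 20 21 22
G :  0  1  0  1  2  0  1  0  1  2  3  2  3  0  1  3  0  1  0  1  2  0  1

1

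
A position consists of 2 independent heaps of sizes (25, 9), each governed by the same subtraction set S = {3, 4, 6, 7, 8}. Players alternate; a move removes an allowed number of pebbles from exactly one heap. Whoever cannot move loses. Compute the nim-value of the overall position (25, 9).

All heaps use S = {3, 4, 6, 7, 8}:
n :  0  1  2  3  4  5  6  7  8  9 10 11 12 13 14 15 16 17 18 19 20 21 22 23 24 25
G :  0  0  0  1  1  1  2  2  2  3  3  0  0  0  1  1  1  2  2  2  3  3  0  0  0  1
Heap A: G(25) = 1.
Heap B: G(9) = 3.
Combined Grundy value = 1 ⊕ 3 = 2.

2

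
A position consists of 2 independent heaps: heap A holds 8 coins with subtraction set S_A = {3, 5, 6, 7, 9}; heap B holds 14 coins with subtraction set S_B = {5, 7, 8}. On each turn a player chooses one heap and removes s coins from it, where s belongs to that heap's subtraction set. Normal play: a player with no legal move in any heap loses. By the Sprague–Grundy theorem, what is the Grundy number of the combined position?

Heap A, S = {3, 5, 6, 7, 9}:
G(0) = 0
G(1) = mex{} = 0
G(2) = mex{} = 0
G(3) = mex{0} = 1
G(4) = mex{0} = 1
G(5) = mex{0,0} = 1
G(6) = mex{1,0,0} = 2
G(7) = mex{1,0,0,0} = 2
G(8) = mex{1,1,0,0} = 2
G_A(8) = 2.
Heap B, S = {5, 7, 8}:
G(0) = 0
G(1) = mex{} = 0
G(2) = mex{} = 0
G(3) = mex{} = 0
G(4) = mex{} = 0
G(5) = mex{0} = 1
G(6) = mex{0} = 1
G(7) = mex{0,0} = 1
G(8) = mex{0,0,0} = 1
G(9) = mex{0,0,0} = 1
G(10) = mex{1,0,0} = 2
G(11) = mex{1,0,0} = 2
G(12) = mex{1,1,0} = 2
G(13) = mex{1,1,1} = 0
G(14) = mex{1,1,1} = 0
G_B(14) = 0.
Combined Grundy value = 2 ⊕ 0 = 2.

2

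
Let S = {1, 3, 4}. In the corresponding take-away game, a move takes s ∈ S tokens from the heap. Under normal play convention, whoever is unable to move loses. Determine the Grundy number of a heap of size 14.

0

G(0) = 0
G(1) = mex{0} = 1
G(2) = mex{1} = 0
G(3) = mex{0,0} = 1
G(4) = mex{1,1,0} = 2
G(5) = mex{2,0,1} = 3
G(6) = mex{3,1,0} = 2
G(7) = mex{2,2,1} = 0
G(8) = mex{0,3,2} = 1
G(9) = mex{1,2,3} = 0
G(10) = mex{0,0,2} = 1
G(11) = mex{1,1,0} = 2
G(12) = mex{2,0,1} = 3
G(13) = mex{3,1,0} = 2
G(14) = mex{2,2,1} = 0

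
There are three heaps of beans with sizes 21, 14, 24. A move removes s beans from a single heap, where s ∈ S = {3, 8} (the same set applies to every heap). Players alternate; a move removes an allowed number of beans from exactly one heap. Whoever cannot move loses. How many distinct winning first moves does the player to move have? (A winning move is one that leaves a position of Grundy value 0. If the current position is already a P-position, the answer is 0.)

All heaps use S = {3, 8}:
G(0) = 0
G(1) = mex{} = 0
G(2) = mex{} = 0
G(3) = mex{0} = 1
G(4) = mex{0} = 1
G(5) = mex{0} = 1
G(6) = mex{1} = 0
G(7) = mex{1} = 0
G(8) = mex{1,0} = 2
G(9) = mex{0,0} = 1
G(10) = mex{0,0} = 1
G(11) = mex{2,1} = 0
G(12) = mex{1,1} = 0
G(13) = mex{1,1} = 0
G(14) = mex{0,0} = 1
G(15) = mex{0,0} = 1
G(16) = mex{0,2} = 1
G(17) = mex{1,1} = 0
G(18) = mex{1,1} = 0
G(19) = mex{1,0} = 2
G(20) = mex{0,0} = 1
G(21) = mex{0,0} = 1
G(22) = mex{2,1} = 0
G(23) = mex{1,1} = 0
G(24) = mex{1,1} = 0
Heap A: G(21) = 1.
Heap B: G(14) = 1.
Heap C: G(24) = 0.
Combined Grundy value = 1 ⊕ 1 ⊕ 0 = 0.
A winning move leaves total XOR = 0, i.e. changes one component's Grundy value g to g ⊕ X where X is the current total.
Heap A: target g' = 1⊕0 = 1, but every legal move changes the Grundy value (mex property), so 0 moves.
Heap B: target g' = 1⊕0 = 1, but every legal move changes the Grundy value (mex property), so 0 moves.
Heap C: target g' = 0⊕0 = 0, but every legal move changes the Grundy value (mex property), so 0 moves.

0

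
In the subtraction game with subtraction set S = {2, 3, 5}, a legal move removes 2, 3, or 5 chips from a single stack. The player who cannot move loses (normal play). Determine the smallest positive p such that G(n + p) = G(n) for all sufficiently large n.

G(0) = 0
G(1) = mex{} = 0
G(2) = mex{0} = 1
G(3) = mex{0,0} = 1
G(4) = mex{1,0} = 2
G(5) = mex{1,1,0} = 2
G(6) = mex{2,1,0} = 3
G(7) = mex{2,2,1} = 0
G(8) = mex{3,2,1} = 0
G(9) = mex{0,3,2} = 1
G(10) = mex{0,0,2} = 1
G(11) = mex{1,0,3} = 2
G(12) = mex{1,1,0} = 2
G(13) = mex{2,1,0} = 3
G(14) = mex{2,2,1} = 0
G(15) = mex{3,2,1} = 0
G(n+7) = G(n) holds for n = 0,…,4 (a full window of length max(S) = 5), so the sequence is purely periodic with period 7.

7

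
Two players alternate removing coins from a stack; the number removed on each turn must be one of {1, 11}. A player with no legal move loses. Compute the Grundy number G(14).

0

n :  0  1  2  3  4  5  6  7  8  9 10 11 12 13 14
G :  0  1  0  1  0  1  0  1  0  1  0  1  0  1  0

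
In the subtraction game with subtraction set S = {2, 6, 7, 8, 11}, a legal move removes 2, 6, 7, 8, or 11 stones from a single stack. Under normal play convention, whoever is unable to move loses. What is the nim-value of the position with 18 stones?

0

n :  0  1  2  3  4  5  6  7  8  9 10 11 12 13 14 15 16 17 18
G :  0  0  1  1  0  0  1  1  2  2  3  3  2  2  0  3  1  0  0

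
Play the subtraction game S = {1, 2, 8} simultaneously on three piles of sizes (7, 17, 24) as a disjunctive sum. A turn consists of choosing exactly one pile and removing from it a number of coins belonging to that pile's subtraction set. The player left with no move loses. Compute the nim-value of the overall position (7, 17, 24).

3

All piles use S = {1, 2, 8}:
G(0) = 0
G(1) = mex{0} = 1
G(2) = mex{1,0} = 2
G(3) = mex{2,1} = 0
G(4) = mex{0,2} = 1
G(5) = mex{1,0} = 2
G(6) = mex{2,1} = 0
G(7) = mex{0,2} = 1
G(8) = mex{1,0,0} = 2
G(9) = mex{2,1,1} = 0
G(10) = mex{0,2,2} = 1
G(11) = mex{1,0,0} = 2
G(12) = mex{2,1,1} = 0
G(13) = mex{0,2,2} = 1
G(14) = mex{1,0,0} = 2
G(15) = mex{2,1,1} = 0
G(16) = mex{0,2,2} = 1
G(17) = mex{1,0,0} = 2
G(18) = mex{2,1,1} = 0
G(19) = mex{0,2,2} = 1
G(20) = mex{1,0,0} = 2
G(21) = mex{2,1,1} = 0
G(22) = mex{0,2,2} = 1
G(23) = mex{1,0,0} = 2
G(24) = mex{2,1,1} = 0
Pile A: G(7) = 1.
Pile B: G(17) = 2.
Pile C: G(24) = 0.
Combined Grundy value = 1 ⊕ 2 ⊕ 0 = 3.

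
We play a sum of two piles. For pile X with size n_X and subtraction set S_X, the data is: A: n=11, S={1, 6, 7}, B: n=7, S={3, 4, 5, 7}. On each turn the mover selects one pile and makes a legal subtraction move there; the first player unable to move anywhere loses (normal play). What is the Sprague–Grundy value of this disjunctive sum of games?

Pile A, S = {1, 6, 7}:
n :  0  1  2  3  4  5  6  7  8  9 10 11
G :  0  1  0  1  0  1  2  3  2  3  2  3
G_A(11) = 3.
Pile B, S = {3, 4, 5, 7}:
G(0) = 0
G(1) = mex{} = 0
G(2) = mex{} = 0
G(3) = mex{0} = 1
G(4) = mex{0,0} = 1
G(5) = mex{0,0,0} = 1
G(6) = mex{1,0,0} = 2
G(7) = mex{1,1,0,0} = 2
G_B(7) = 2.
Combined Grundy value = 3 ⊕ 2 = 1.

1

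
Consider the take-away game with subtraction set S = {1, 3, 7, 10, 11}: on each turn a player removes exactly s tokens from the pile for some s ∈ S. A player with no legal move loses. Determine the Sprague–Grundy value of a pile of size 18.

2

G(0) = 0
G(1) = mex{0} = 1
G(2) = mex{1} = 0
G(3) = mex{0,0} = 1
G(4) = mex{1,1} = 0
G(5) = mex{0,0} = 1
G(6) = mex{1,1} = 0
G(7) = mex{0,0,0} = 1
G(8) = mex{1,1,1} = 0
G(9) = mex{0,0,0} = 1
G(10) = mex{1,1,1,0} = 2
G(11) = mex{2,0,0,1,0} = 3
G(12) = mex{3,1,1,0,1} = 2
G(13) = mex{2,2,0,1,0} = 3
G(14) = mex{3,3,1,0,1} = 2
G(15) = mex{2,2,0,1,0} = 3
G(16) = mex{3,3,1,0,1} = 2
G(17) = mex{2,2,2,1,0} = 3
G(18) = mex{3,3,3,0,1} = 2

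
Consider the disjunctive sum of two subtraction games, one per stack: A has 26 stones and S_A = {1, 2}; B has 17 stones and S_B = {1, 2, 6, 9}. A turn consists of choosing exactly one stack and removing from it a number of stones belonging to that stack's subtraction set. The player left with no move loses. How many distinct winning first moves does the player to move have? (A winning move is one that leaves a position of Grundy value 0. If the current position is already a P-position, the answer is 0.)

2

Stack A, S = {1, 2}:
G(0) = 0
G(1) = mex{0} = 1
G(2) = mex{1,0} = 2
G(3) = mex{2,1} = 0
G(4) = mex{0,2} = 1
G(5) = mex{1,0} = 2
G(6) = mex{2,1} = 0
G(7) = mex{0,2} = 1
G(8) = mex{1,0} = 2
G(9) = mex{2,1} = 0
G(10) = mex{0,2} = 1
G(11) = mex{1,0} = 2
G(12) = mex{2,1} = 0
G(13) = mex{0,2} = 1
G(14) = mex{1,0} = 2
G(15) = mex{2,1} = 0
G(16) = mex{0,2} = 1
G(17) = mex{1,0} = 2
G(18) = mex{2,1} = 0
G(19) = mex{0,2} = 1
G(20) = mex{1,0} = 2
G(21) = mex{2,1} = 0
G(22) = mex{0,2} = 1
G(23) = mex{1,0} = 2
G(24) = mex{2,1} = 0
G(25) = mex{0,2} = 1
G(26) = mex{1,0} = 2
G_A(26) = 2.
Stack B, S = {1, 2, 6, 9}:
G(0) = 0
G(1) = mex{0} = 1
G(2) = mex{1,0} = 2
G(3) = mex{2,1} = 0
G(4) = mex{0,2} = 1
G(5) = mex{1,0} = 2
G(6) = mex{2,1,0} = 3
G(7) = mex{3,2,1} = 0
G(8) = mex{0,3,2} = 1
G(9) = mex{1,0,0,0} = 2
G(10) = mex{2,1,1,1} = 0
G(11) = mex{0,2,2,2} = 1
G(12) = mex{1,0,3,0} = 2
G(13) = mex{2,1,0,1} = 3
G(14) = mex{3,2,1,2} = 0
G(15) = mex{0,3,2,3} = 1
G(16) = mex{1,0,0,0} = 2
G(17) = mex{2,1,1,1} = 0
G_B(17) = 0.
Combined Grundy value = 2 ⊕ 0 = 2.
A winning move leaves total XOR = 0, i.e. changes one component's Grundy value g to g ⊕ X where X is the current total.
Stack A: need g' = 2⊕2 = 0. Options: 26−1→G=1, 26−2→G=0. Hits: 1.
Stack B: need g' = 0⊕2 = 2. Options: 17−1→G=2, 17−2→G=1, 17−6→G=1, 17−9→G=1. Hits: 1.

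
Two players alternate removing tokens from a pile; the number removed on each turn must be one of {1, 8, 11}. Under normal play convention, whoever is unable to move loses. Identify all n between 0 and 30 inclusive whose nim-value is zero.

0, 2, 4, 6, 9, 16, 18, 21, 23, 25, 28, 30

n :  0  1  2  3  4  5  6  7  8  9 10 11 12 13 14 15 16 17 18 19 20 21 22 23 24 25 26 27 28 29 30
G :  0  1  0  1  0  1  0  1  2  0  1  2  3  2  3  2  0  1  0  1  2  0  1  0  1  0  1  2  0  1  0
P-positions are exactly the n with G(n) = 0.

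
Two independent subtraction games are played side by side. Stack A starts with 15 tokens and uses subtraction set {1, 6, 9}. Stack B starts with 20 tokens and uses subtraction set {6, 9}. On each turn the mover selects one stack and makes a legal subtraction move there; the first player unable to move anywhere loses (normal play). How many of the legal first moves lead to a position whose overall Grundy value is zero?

Stack A, S = {1, 6, 9}:
n :  0  1  2  3  4  5  6  7  8  9 10 11 12 13 14 15
G :  0  1  0  1  0  1  2  0  1  2  3  2  0  1  0  1
G_A(15) = 1.
Stack B, S = {6, 9}:
n :  0  1  2  3  4  5  6  7  8  9 10 11 12 13 14 15 16 17 18 19 20
G :  0  0  0  0  0  0  1  1  1  1  1  1  2  2  2  0  0  0  0  0  0
G_B(20) = 0.
Combined Grundy value = 1 ⊕ 0 = 1.
A winning move leaves total XOR = 0, i.e. changes one component's Grundy value g to g ⊕ X where X is the current total.
Stack A: need g' = 1⊕1 = 0. Options: 15−1→G=0, 15−6→G=2, 15−9→G=2. Hits: 1.
Stack B: need g' = 0⊕1 = 1. Options: 20−6→G=2, 20−9→G=1. Hits: 1.

2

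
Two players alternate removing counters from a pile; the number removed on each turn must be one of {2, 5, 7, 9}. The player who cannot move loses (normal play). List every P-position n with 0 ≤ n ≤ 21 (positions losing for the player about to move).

n :  0  1  2  3  4  5  6  7  8  9 10 11 12 13 14 15 16 17 18 19 20 21
G :  0  0  1  1  0  2  1  3  2  2  3  3  0  4  1  0  0  1  1  2  2  3
P-positions are exactly the n with G(n) = 0.

0, 1, 4, 12, 15, 16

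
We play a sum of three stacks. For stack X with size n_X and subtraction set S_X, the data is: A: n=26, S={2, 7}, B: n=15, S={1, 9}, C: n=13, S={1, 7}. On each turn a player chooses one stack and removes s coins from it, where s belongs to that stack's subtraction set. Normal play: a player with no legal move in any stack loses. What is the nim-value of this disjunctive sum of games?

Stack A, S = {2, 7}:
n :  0  1  2  3  4  5  6  7  8  9 10 11 12 13 14 15 16 17 18 19 20 21 22 23 24 25 26
G :  0  0  1  1  0  0  1  1  2  0  0  1  1  0  0  1  1  2  0  0  1  1  0  0  1  1  2
G_A(26) = 2.
Stack B, S = {1, 9}:
n :  0  1  2  3  4  5  6  7  8  9 10 11 12 13 14 15
G :  0  1  0  1  0  1  0  1  0  1  0  1  0  1  0  1
G_B(15) = 1.
Stack C, S = {1, 7}:
n :  0  1  2  3  4  5  6  7  8  9 10 11 12 13
G :  0  1  0  1  0  1  0  1  0  1  0  1  0  1
G_C(13) = 1.
Combined Grundy value = 2 ⊕ 1 ⊕ 1 = 2.

2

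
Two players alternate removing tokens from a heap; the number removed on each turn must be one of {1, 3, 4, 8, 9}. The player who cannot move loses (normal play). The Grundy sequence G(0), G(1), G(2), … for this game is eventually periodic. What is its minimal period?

12

G(0) = 0
G(1) = mex{0} = 1
G(2) = mex{1} = 0
G(3) = mex{0,0} = 1
G(4) = mex{1,1,0} = 2
G(5) = mex{2,0,1} = 3
G(6) = mex{3,1,0} = 2
G(7) = mex{2,2,1} = 0
G(8) = mex{0,3,2,0} = 1
G(9) = mex{1,2,3,1,0} = 4
G(10) = mex{4,0,2,0,1} = 3
G(11) = mex{3,1,0,1,0} = 2
G(12) = mex{2,4,1,2,1} = 0
G(13) = mex{0,3,4,3,2} = 1
G(14) = mex{1,2,3,2,3} = 0
G(15) = mex{0,0,2,0,2} = 1
G(16) = mex{1,1,0,1,0} = 2
G(17) = mex{2,0,1,4,1} = 3
G(18) = mex{3,1,0,3,4} = 2
G(19) = mex{2,2,1,2,3} = 0
G(20) = mex{0,3,2,0,2} = 1
G(21) = mex{1,2,3,1,0} = 4
G(22) = mex{4,0,2,0,1} = 3
G(23) = mex{3,1,0,1,0} = 2
G(24) = mex{2,4,1,2,1} = 0
G(25) = mex{0,3,4,3,2} = 1
G(n+12) = G(n) holds for n = 0,…,8 (a full window of length max(S) = 9), so the sequence is purely periodic with period 12.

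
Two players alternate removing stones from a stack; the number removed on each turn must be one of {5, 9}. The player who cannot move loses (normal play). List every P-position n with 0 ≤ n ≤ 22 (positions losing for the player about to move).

n :  0  1  2  3  4  5  6  7  8  9 10 11 12 13 14 15 16 17 18 19 20 21 22
G :  0  0  0  0  0  1  1  1  1  1  2  2  2  2  0  0  0  0  0  1  1  1  1
P-positions are exactly the n with G(n) = 0.

0, 1, 2, 3, 4, 14, 15, 16, 17, 18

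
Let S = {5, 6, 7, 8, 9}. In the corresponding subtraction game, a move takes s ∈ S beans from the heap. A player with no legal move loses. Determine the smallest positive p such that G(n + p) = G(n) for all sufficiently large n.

n :  0  1  2  3  4  5  6  7  8  9 10 11 12 13 14 15 16 17 18 19 20 21 22 23 24 25 26 27 28 29
G :  0  0  0  0  0  1  1  1  1  1  2  2  2  2  0  0  0  0  0  1  1  1  1  1  2  2  2  2  0  0
G(n+14) = G(n) holds for n = 0,…,8 (a full window of length max(S) = 9), so the sequence is purely periodic with period 14.

14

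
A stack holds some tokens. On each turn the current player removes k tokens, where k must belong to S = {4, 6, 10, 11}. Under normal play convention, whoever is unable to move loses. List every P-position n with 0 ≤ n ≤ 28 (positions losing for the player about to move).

G(0) = 0
G(1) = mex{} = 0
G(2) = mex{} = 0
G(3) = mex{} = 0
G(4) = mex{0} = 1
G(5) = mex{0} = 1
G(6) = mex{0,0} = 1
G(7) = mex{0,0} = 1
G(8) = mex{1,0} = 2
G(9) = mex{1,0} = 2
G(10) = mex{1,1,0} = 2
G(11) = mex{1,1,0,0} = 2
G(12) = mex{2,1,0,0} = 3
G(13) = mex{2,1,0,0} = 3
G(14) = mex{2,2,1,0} = 3
G(15) = mex{2,2,1,1} = 0
G(16) = mex{3,2,1,1} = 0
G(17) = mex{3,2,1,1} = 0
G(18) = mex{3,3,2,1} = 0
G(19) = mex{0,3,2,2} = 1
G(20) = mex{0,3,2,2} = 1
G(21) = mex{0,0,2,2} = 1
G(22) = mex{0,0,3,2} = 1
G(23) = mex{1,0,3,3} = 2
G(24) = mex{1,0,3,3} = 2
G(25) = mex{1,1,0,3} = 2
G(26) = mex{1,1,0,0} = 2
G(27) = mex{2,1,0,0} = 3
G(28) = mex{2,1,0,0} = 3
P-positions are exactly the n with G(n) = 0.

0, 1, 2, 3, 15, 16, 17, 18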